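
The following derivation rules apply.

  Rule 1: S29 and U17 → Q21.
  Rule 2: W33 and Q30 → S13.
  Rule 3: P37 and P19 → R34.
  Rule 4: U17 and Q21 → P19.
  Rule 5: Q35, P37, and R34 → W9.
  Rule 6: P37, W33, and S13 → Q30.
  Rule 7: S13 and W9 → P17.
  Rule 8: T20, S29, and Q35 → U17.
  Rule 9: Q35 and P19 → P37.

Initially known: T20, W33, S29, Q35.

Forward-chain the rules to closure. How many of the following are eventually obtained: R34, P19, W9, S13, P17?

T20, S29, and Q35 hold, so U17 follows (Rule 8).
S29 and U17 hold, so Q21 follows (Rule 1).
From U17 and Q21, Rule 4 gives P19.
From Q35 and P19, Rule 9 gives P37.
From P37 and P19, Rule 3 gives R34.
From Q35, P37, and R34, Rule 5 gives W9.
R34: reached.
P19: reached.
W9: reached.
S13 would need W33 and Q30 (Rule 2), but Q30 is never established.
P17 would need S13 and W9 (Rule 7), but S13 is never established.
Reached: R34, P19, and W9 — 3 of the 5.

3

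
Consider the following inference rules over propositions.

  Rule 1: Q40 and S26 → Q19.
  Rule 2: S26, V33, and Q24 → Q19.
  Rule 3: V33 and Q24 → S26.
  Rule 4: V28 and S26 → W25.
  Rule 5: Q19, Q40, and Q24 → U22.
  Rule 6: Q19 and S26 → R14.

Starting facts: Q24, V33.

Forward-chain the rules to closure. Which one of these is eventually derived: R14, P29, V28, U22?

V33 and Q24 hold, so S26 follows (Rule 3).
S26, V33, and Q24 hold, so Q19 follows (Rule 2).
Q19 and S26 hold, so R14 follows (Rule 6).
No rule produces P29, and it is not given. U22 would need Q19, Q40, and Q24 (Rule 5), but Q40 is never established. No rule produces V28, and it is not given.

R14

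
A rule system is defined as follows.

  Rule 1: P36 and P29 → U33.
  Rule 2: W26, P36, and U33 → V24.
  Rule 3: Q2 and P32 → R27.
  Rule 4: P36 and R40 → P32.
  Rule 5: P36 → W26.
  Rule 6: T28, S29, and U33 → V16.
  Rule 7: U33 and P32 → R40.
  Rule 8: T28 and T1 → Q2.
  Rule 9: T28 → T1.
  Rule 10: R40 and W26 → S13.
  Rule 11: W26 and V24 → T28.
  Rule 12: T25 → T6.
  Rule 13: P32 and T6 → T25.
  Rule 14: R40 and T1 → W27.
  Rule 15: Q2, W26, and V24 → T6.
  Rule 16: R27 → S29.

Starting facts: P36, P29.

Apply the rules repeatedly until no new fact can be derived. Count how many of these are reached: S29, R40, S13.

0

S29 would need R27 (Rule 16), but R27 is never established.
R40 would need U33 and P32 (Rule 7), but P32 is never established.
S13 would need R40 and W26 (Rule 10), but R40 is never established.
None of the 3 are reached.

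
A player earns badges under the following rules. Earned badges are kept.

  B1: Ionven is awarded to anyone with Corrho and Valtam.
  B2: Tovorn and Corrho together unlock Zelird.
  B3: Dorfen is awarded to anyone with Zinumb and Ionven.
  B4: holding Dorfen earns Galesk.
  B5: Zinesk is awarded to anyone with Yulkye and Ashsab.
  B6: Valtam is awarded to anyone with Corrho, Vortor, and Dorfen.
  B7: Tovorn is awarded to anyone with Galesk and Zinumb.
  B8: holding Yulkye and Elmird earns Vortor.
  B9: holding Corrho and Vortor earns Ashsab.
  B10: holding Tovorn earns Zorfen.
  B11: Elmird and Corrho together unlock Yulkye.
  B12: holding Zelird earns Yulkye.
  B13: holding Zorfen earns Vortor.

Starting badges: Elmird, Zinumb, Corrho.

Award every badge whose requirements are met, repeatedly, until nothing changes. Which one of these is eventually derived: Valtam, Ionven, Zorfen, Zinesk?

With Elmird and Corrho, Yulkye is earned (B11).
With Yulkye and Elmird, Vortor is earned (B8).
With Corrho and Vortor, Ashsab is earned (B9).
With Yulkye and Ashsab, Zinesk is earned (B5).
Valtam would need Corrho, Vortor, and Dorfen (B6), but Dorfen is never earned. Ionven would need Corrho and Valtam (B1), but Valtam is never earned. Zorfen would need Tovorn (B10), but Tovorn is never earned.

Zinesk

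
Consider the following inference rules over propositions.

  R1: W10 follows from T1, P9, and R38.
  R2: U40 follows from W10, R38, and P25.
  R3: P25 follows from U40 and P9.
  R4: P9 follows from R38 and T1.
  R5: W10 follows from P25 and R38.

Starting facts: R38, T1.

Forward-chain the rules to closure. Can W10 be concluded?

From R38 and T1, R4 gives P9.
T1, P9, and R38 hold, so W10 follows (R1).

Yes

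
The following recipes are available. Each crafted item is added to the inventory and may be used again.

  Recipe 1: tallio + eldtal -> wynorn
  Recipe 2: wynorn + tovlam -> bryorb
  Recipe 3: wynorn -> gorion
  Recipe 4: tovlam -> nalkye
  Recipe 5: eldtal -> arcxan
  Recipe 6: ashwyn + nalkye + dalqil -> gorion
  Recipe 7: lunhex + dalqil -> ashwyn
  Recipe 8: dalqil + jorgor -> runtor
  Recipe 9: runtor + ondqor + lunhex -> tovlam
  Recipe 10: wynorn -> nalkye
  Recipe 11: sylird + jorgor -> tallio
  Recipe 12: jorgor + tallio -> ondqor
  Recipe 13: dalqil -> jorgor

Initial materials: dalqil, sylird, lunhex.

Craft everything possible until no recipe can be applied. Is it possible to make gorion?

dalqil -> jorgor (Recipe 13).
Using Recipe 7, lunhex and dalqil make ashwyn.
sylird + jorgor -> tallio (Recipe 11).
Using Recipe 8, dalqil and jorgor make runtor.
jorgor + tallio -> ondqor (Recipe 12).
runtor + ondqor + lunhex -> tovlam (Recipe 9).
tovlam -> nalkye (Recipe 4).
ashwyn + nalkye + dalqil -> gorion (Recipe 6).

Yes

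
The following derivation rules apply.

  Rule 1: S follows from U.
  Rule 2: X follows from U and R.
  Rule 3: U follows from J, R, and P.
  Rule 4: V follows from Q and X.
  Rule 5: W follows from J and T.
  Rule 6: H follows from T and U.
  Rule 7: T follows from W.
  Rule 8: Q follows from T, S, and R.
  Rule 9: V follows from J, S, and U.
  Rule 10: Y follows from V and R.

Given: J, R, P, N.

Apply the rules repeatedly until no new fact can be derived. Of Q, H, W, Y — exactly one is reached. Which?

J, R, and P hold, so U follows (Rule 3).
U holds, so S follows (Rule 1).
J, S, and U hold, so V follows (Rule 9).
From V and R, Rule 10 gives Y.
W would need J and T (Rule 5), but T is never established. Q would need T, S, and R (Rule 8), but T is never established. H would need T and U (Rule 6), but T is never established.

Y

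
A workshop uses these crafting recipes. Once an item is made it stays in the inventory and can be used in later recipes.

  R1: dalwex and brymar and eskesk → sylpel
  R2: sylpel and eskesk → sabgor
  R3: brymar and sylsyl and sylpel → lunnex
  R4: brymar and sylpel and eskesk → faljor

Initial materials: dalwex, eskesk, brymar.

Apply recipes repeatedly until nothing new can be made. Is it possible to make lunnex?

No

lunnex would need brymar, sylsyl, and sylpel (R3), but sylsyl is never obtained.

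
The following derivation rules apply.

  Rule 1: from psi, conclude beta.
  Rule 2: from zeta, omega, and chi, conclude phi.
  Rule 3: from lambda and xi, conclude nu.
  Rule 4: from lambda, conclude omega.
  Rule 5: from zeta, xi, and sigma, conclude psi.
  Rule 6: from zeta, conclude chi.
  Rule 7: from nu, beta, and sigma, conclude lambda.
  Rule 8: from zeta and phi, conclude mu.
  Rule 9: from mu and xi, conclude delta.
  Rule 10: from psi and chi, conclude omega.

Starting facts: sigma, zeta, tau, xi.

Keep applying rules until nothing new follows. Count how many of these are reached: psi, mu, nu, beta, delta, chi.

5

zeta, xi, and sigma hold, so psi follows (Rule 5).
From zeta, Rule 6 gives chi.
psi and chi hold, so omega follows (Rule 10).
From psi, Rule 1 gives beta.
zeta, omega, and chi hold, so phi follows (Rule 2).
From zeta and phi, Rule 8 gives mu.
mu and xi hold, so delta follows (Rule 9).
psi: reached.
mu: reached.
nu would need lambda and xi (Rule 3), but lambda is never established.
beta: reached.
delta: reached.
chi: reached.
Reached: psi, mu, beta, delta, and chi — 5 of the 6.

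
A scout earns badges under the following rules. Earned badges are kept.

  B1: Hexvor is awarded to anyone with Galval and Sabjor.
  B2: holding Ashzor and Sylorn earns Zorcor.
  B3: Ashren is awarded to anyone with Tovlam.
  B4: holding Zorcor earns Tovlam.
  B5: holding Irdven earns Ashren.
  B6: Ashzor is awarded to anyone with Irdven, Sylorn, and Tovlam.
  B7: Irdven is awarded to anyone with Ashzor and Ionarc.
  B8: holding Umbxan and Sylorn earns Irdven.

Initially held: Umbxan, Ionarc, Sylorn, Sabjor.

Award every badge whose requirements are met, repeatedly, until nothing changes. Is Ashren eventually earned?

Yes

With Umbxan and Sylorn, Irdven is earned (B8).
With Irdven, Ashren is earned (B5).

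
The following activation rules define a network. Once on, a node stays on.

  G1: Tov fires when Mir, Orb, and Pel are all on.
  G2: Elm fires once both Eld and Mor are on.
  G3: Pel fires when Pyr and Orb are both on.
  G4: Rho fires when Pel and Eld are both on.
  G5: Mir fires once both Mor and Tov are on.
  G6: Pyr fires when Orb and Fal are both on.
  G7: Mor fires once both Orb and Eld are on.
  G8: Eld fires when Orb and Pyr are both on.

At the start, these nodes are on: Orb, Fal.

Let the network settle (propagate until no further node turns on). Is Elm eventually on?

G6: Orb and Fal on → Pyr on.
G8: Orb and Pyr on → Eld on.
Orb and Eld are on, so Mor fires (G7).
Eld and Mor are on, so Elm fires (G2).

Yes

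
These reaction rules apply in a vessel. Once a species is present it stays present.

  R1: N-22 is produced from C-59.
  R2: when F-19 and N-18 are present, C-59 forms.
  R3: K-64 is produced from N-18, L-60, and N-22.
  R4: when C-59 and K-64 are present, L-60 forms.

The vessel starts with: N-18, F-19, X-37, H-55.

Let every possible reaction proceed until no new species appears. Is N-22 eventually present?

Yes

F-19 and N-18 present → C-59 forms (R2).
C-59 present → N-22 forms (R1).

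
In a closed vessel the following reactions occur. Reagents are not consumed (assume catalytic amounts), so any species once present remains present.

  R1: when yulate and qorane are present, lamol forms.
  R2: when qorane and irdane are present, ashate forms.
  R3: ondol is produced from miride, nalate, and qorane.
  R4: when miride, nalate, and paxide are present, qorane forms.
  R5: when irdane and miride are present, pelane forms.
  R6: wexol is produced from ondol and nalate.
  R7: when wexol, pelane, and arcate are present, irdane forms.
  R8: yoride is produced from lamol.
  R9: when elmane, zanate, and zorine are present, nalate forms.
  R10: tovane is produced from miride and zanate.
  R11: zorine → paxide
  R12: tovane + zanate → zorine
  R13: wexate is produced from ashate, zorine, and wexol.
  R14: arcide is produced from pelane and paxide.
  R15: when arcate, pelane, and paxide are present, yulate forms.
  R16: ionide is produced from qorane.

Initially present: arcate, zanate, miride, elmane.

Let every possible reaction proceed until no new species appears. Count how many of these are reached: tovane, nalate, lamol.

miride and zanate present → tovane forms (R10).
tovane and zanate present → zorine forms (R12).
elmane, zanate, and zorine present → nalate forms (R9).
tovane: reached.
nalate: reached.
lamol would need yulate and qorane (R1), but yulate never forms.
Reached: tovane and nalate — 2 of the 3.

2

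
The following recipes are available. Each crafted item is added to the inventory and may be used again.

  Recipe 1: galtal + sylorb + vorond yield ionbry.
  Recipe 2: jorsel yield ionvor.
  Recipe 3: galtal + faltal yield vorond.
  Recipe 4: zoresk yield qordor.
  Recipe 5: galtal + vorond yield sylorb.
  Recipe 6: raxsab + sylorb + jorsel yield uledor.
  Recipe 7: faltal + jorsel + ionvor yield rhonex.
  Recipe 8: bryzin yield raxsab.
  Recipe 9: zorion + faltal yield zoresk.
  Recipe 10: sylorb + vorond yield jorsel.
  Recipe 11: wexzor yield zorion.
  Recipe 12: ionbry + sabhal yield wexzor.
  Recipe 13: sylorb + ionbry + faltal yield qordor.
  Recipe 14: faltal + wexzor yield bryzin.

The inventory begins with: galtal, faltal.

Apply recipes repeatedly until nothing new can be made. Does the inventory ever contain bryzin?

No

bryzin would need faltal and wexzor (Recipe 14), but wexzor is never obtained.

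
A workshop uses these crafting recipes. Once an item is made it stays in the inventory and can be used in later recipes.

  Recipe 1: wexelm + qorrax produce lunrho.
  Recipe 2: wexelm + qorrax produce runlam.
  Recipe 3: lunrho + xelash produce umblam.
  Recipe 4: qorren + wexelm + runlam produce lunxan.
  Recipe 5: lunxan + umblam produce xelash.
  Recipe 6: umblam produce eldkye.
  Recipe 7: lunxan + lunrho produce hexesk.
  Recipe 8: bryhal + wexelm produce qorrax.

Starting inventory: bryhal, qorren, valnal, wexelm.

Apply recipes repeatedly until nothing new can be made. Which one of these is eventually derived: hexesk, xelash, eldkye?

bryhal + wexelm → qorrax (Recipe 8).
wexelm + qorrax → lunrho (Recipe 1).
Using Recipe 2, wexelm and qorrax make runlam.
Using Recipe 4, qorren, wexelm, and runlam make lunxan.
Using Recipe 7, lunxan and lunrho make hexesk.
eldkye would need umblam (Recipe 6), but umblam is never obtained. xelash would need lunxan and umblam (Recipe 5), but umblam is never obtained.

hexesk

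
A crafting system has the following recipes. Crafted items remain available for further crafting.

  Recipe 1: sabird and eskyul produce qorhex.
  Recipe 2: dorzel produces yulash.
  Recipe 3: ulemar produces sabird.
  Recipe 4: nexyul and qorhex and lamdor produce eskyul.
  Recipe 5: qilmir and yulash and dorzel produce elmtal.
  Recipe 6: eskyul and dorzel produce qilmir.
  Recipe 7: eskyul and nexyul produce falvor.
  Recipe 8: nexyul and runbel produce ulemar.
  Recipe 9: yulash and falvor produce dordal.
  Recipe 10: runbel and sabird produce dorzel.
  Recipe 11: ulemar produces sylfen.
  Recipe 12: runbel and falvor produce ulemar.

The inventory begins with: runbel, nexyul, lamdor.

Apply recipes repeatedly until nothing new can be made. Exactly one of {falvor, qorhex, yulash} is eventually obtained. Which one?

Using Recipe 8, nexyul and runbel make ulemar.
Using Recipe 3, ulemar makes sabird.
Using Recipe 10, runbel and sabird make dorzel.
dorzel → yulash (Recipe 2).
qorhex would need sabird and eskyul (Recipe 1), but eskyul is never obtained. falvor would need eskyul and nexyul (Recipe 7), but eskyul is never obtained.

yulash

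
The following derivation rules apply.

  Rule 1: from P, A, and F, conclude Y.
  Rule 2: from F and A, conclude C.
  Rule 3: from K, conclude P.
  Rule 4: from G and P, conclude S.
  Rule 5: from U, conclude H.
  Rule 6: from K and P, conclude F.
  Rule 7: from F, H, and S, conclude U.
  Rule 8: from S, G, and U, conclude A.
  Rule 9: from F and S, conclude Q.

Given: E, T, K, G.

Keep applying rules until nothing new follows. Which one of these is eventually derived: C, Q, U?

Q

From K, Rule 3 gives P.
G and P hold, so S follows (Rule 4).
From K and P, Rule 6 gives F.
From F and S, Rule 9 gives Q.
U would need F, H, and S (Rule 7), but H is never established. C would need F and A (Rule 2), but A is never established.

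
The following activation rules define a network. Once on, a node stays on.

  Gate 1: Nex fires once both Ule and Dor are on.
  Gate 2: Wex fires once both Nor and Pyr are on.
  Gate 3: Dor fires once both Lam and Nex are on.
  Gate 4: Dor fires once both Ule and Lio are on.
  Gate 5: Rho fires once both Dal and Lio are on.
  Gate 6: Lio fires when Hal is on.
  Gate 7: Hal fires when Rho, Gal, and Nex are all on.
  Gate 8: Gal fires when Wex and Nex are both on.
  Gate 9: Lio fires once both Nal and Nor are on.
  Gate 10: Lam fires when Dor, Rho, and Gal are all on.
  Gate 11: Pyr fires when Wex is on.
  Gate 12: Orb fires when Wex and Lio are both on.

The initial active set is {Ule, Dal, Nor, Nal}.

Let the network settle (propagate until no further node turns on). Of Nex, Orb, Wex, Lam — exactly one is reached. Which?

Nal and Nor are on, so Lio fires (Gate 9).
Gate 4: Ule and Lio on → Dor on.
Gate 1: Ule and Dor on → Nex on.
Wex would need Nor and Pyr (Gate 2), but Pyr never turns on. Orb would need Wex and Lio (Gate 12), but Wex never turns on. Lam would need Dor, Rho, and Gal (Gate 10), but Gal never turns on.

Nex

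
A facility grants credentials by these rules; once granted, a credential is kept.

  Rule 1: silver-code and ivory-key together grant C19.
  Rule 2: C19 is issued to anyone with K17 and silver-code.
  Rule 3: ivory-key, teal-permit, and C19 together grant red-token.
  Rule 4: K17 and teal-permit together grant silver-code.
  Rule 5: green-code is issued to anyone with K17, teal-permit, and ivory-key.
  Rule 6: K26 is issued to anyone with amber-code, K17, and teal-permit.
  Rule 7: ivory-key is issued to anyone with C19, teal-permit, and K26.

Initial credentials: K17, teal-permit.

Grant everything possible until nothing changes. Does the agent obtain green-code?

No

green-code would need K17, teal-permit, and ivory-key (Rule 5), but ivory-key is never granted.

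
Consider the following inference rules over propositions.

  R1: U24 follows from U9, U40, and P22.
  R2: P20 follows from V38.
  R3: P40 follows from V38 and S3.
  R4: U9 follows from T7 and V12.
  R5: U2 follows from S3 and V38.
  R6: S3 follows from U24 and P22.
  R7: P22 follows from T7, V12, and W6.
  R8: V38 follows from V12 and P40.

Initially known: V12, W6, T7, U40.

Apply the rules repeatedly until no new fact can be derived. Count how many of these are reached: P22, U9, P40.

T7 and V12 hold, so U9 follows (R4).
T7, V12, and W6 hold, so P22 follows (R7).
P22: reached.
U9: reached.
P40 would need V38 and S3 (R3), but V38 is never established.
Reached: P22 and U9 — 2 of the 3.

2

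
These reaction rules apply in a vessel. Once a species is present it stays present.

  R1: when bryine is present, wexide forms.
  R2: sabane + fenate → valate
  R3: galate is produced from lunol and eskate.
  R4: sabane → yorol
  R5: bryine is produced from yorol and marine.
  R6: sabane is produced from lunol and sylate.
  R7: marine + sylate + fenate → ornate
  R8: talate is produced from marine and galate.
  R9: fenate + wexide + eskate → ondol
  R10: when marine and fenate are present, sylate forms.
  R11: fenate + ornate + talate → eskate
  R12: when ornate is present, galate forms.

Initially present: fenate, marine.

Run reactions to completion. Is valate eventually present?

No

valate would need sabane and fenate (R2), but sabane never forms.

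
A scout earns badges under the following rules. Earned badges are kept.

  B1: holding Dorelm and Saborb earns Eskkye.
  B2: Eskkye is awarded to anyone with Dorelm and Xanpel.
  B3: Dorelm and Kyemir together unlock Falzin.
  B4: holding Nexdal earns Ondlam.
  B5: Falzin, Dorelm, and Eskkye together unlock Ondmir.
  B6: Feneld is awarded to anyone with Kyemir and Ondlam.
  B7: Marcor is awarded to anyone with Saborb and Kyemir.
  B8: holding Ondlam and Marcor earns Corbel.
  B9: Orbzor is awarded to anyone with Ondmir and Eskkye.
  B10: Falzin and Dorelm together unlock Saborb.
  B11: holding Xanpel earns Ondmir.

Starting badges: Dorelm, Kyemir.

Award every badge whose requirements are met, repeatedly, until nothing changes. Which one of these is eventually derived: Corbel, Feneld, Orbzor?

Orbzor

With Dorelm and Kyemir, Falzin is earned (B3).
With Falzin and Dorelm, Saborb is earned (B10).
With Dorelm and Saborb, Eskkye is earned (B1).
With Falzin, Dorelm, and Eskkye, Ondmir is earned (B5).
With Ondmir and Eskkye, Orbzor is earned (B9).
Corbel would need Ondlam and Marcor (B8), but Ondlam is never earned. Feneld would need Kyemir and Ondlam (B6), but Ondlam is never earned.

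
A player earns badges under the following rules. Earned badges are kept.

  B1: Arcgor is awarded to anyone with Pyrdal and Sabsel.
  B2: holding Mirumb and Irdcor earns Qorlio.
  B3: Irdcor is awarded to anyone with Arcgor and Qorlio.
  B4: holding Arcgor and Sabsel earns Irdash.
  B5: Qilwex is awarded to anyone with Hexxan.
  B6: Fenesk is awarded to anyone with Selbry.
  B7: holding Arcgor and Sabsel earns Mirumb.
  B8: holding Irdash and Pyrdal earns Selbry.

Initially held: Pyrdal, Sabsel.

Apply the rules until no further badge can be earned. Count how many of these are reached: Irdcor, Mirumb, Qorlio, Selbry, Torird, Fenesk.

With Pyrdal and Sabsel, Arcgor is earned (B1).
With Arcgor and Sabsel, Irdash is earned (B4).
With Arcgor and Sabsel, Mirumb is earned (B7).
With Irdash and Pyrdal, Selbry is earned (B8).
With Selbry, Fenesk is earned (B6).
Irdcor would need Arcgor and Qorlio (B3), but Qorlio is never earned.
Mirumb: reached.
Qorlio would need Mirumb and Irdcor (B2), but Irdcor is never earned.
Selbry: reached.
No rule produces Torird, and it is not given.
Fenesk: reached.
Reached: Mirumb, Selbry, and Fenesk — 3 of the 6.

3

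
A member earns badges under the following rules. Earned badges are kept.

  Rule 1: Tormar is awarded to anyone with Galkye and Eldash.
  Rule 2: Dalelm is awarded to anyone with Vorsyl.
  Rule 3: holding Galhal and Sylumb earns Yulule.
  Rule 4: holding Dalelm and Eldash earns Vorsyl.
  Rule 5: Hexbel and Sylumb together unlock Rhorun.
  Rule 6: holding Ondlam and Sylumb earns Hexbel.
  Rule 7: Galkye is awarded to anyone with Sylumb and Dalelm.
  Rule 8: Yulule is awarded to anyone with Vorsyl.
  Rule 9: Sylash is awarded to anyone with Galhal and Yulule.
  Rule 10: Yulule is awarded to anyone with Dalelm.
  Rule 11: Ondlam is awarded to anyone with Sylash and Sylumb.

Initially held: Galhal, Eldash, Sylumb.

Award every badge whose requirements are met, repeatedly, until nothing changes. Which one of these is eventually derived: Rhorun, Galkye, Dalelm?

With Galhal and Sylumb, Yulule is earned (Rule 3).
With Galhal and Yulule, Sylash is earned (Rule 9).
With Sylash and Sylumb, Ondlam is earned (Rule 11).
With Ondlam and Sylumb, Hexbel is earned (Rule 6).
With Hexbel and Sylumb, Rhorun is earned (Rule 5).
Dalelm would need Vorsyl (Rule 2), but Vorsyl is never earned. Galkye would need Sylumb and Dalelm (Rule 7), but Dalelm is never earned.

Rhorun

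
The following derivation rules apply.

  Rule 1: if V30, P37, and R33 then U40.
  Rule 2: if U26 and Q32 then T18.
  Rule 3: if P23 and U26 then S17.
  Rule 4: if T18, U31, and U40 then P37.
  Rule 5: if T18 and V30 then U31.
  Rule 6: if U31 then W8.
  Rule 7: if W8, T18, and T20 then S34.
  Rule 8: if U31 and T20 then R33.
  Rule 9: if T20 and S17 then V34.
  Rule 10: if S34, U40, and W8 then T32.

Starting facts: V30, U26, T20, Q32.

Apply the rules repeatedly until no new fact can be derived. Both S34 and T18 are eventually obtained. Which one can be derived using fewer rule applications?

T18

T18: From U26 and Q32, Rule 2 gives T18. [1 rule application]
S34: U26 and Q32 hold, so T18 follows (Rule 2). From T18 and V30, Rule 5 gives U31. U31 holds, so W8 follows (Rule 6). From W8, T18, and T20, Rule 7 gives S34. [4 rule applications]
T18 needs fewer.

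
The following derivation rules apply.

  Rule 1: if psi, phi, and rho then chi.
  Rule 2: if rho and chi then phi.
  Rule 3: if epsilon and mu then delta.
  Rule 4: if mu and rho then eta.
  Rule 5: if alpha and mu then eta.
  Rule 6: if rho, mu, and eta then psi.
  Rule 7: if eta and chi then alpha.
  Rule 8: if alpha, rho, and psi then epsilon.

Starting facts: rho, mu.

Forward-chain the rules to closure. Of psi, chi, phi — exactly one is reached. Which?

psi

From mu and rho, Rule 4 gives eta.
rho, mu, and eta hold, so psi follows (Rule 6).
chi would need psi, phi, and rho (Rule 1), but phi is never established. phi would need rho and chi (Rule 2), but chi is never established.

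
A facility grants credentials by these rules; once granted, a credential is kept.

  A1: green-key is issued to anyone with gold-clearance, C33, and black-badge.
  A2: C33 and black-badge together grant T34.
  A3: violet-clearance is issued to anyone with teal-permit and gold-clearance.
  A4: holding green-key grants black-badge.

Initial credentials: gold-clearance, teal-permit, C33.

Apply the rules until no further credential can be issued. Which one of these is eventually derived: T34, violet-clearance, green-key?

Holding teal-permit and gold-clearance grants violet-clearance (A3).
T34 would need C33 and black-badge (A2), but black-badge is never granted. green-key would need gold-clearance, C33, and black-badge (A1), but black-badge is never granted.

violet-clearance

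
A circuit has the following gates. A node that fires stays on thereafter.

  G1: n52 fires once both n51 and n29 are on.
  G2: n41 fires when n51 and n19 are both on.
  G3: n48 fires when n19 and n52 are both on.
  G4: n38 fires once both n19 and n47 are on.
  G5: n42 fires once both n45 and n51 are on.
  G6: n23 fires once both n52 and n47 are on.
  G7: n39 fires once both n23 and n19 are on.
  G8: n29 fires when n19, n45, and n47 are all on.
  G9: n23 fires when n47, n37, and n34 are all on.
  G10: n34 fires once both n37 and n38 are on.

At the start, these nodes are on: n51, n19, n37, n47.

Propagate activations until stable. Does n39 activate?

n19 and n47 are on, so n38 fires (G4).
n37 and n38 are on, so n34 fires (G10).
n47, n37, and n34 are on, so n23 fires (G9).
n23 and n19 are on, so n39 fires (G7).

Yes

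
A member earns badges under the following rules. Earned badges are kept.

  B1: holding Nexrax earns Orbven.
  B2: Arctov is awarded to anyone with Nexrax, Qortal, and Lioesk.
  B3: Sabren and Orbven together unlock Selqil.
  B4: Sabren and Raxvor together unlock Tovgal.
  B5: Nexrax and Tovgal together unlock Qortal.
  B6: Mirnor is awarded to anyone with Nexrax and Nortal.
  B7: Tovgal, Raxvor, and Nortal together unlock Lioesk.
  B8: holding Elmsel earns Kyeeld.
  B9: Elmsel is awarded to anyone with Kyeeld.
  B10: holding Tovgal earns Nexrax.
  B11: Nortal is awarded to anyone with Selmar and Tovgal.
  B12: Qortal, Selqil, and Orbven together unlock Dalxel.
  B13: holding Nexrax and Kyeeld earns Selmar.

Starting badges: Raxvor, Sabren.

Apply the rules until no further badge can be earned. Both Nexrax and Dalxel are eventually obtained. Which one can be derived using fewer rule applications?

Nexrax

Nexrax: With Sabren and Raxvor, Tovgal is earned (B4). With Tovgal, Nexrax is earned (B10). [2 rule applications]
Dalxel: With Sabren and Raxvor, Tovgal is earned (B4). With Tovgal, Nexrax is earned (B10). With Nexrax and Tovgal, Qortal is earned (B5). With Nexrax, Orbven is earned (B1). With Sabren and Orbven, Selqil is earned (B3). With Qortal, Selqil, and Orbven, Dalxel is earned (B12). [6 rule applications]
Nexrax needs fewer.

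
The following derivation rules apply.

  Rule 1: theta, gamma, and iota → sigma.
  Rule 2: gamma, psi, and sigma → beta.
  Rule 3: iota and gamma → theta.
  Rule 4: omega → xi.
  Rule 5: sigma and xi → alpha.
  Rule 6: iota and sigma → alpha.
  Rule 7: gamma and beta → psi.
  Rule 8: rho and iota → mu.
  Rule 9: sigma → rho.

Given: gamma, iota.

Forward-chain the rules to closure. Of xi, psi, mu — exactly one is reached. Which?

iota and gamma hold, so theta follows (Rule 3).
theta, gamma, and iota hold, so sigma follows (Rule 1).
From sigma, Rule 9 gives rho.
rho and iota hold, so mu follows (Rule 8).
xi would need omega (Rule 4), but omega is never established. psi would need gamma and beta (Rule 7), but beta is never established.

mu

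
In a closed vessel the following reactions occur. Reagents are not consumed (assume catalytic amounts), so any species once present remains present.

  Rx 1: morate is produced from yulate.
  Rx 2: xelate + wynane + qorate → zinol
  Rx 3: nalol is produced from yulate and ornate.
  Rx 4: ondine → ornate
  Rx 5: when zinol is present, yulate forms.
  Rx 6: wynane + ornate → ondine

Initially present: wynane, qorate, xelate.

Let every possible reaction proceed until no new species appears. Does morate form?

Yes

xelate, wynane, and qorate present → zinol forms (Rx 2).
zinol present → yulate forms (Rx 5).
yulate present → morate forms (Rx 1).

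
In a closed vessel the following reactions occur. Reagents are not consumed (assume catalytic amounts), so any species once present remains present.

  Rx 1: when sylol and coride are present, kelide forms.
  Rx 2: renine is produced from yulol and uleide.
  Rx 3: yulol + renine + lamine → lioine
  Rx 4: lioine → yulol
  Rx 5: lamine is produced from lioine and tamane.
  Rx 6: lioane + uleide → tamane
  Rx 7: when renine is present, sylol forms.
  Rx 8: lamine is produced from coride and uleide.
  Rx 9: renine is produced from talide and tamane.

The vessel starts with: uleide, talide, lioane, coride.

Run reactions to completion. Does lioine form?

No

lioine would need yulol, renine, and lamine (Rx 3), but yulol never forms.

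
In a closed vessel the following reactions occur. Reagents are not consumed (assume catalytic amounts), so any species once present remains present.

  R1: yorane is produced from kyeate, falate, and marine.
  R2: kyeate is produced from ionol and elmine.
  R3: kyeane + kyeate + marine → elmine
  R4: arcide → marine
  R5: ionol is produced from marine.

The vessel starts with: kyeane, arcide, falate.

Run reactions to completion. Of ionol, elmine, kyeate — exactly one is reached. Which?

arcide present → marine forms (R4).
marine present → ionol forms (R5).
elmine would need kyeane, kyeate, and marine (R3), but kyeate never forms. kyeate would need ionol and elmine (R2), but elmine never forms.

ionol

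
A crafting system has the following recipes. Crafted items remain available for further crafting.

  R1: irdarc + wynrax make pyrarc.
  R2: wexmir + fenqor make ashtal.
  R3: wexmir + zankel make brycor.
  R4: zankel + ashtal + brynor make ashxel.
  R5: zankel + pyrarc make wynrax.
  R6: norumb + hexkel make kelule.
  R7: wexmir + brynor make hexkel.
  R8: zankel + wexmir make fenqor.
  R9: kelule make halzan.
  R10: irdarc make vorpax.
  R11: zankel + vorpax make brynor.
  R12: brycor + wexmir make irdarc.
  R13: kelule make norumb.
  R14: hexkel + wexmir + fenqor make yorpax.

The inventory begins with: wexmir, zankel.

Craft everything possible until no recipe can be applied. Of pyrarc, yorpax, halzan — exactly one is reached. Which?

yorpax

wexmir + zankel → brycor (R3).
Using R8, zankel and wexmir make fenqor.
brycor + wexmir → irdarc (R12).
irdarc → vorpax (R10).
Using R11, zankel and vorpax make brynor.
Using R7, wexmir and brynor make hexkel.
Using R14, hexkel, wexmir, and fenqor make yorpax.
pyrarc would need irdarc and wynrax (R1), but wynrax is never obtained. halzan would need kelule (R9), but kelule is never obtained.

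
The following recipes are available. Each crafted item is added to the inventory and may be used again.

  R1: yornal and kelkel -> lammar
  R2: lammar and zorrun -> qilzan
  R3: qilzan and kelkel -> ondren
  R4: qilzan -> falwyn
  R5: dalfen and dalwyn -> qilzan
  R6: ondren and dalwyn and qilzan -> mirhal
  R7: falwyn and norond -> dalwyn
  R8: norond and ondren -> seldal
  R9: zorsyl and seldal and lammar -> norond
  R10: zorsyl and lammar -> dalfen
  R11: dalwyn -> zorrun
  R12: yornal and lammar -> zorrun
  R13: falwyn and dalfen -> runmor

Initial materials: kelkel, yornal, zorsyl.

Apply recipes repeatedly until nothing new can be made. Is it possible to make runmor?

yornal and kelkel -> lammar (R1).
Using R12, yornal and lammar make zorrun.
Using R10, zorsyl and lammar make dalfen.
Using R2, lammar and zorrun make qilzan.
qilzan -> falwyn (R4).
Using R13, falwyn and dalfen make runmor.

Yes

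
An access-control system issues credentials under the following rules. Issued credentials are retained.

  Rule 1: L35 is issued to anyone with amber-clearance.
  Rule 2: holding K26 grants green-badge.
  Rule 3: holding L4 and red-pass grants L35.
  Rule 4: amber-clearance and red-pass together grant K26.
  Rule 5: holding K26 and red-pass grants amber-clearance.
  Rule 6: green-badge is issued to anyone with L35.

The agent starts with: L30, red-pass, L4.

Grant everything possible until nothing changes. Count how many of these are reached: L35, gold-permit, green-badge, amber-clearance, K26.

2

Holding L4 and red-pass grants L35 (Rule 3).
Holding L35 grants green-badge (Rule 6).
L35: reached.
No rule produces gold-permit, and it is not given.
green-badge: reached.
amber-clearance would need K26 and red-pass (Rule 5), but K26 is never granted.
K26 would need amber-clearance and red-pass (Rule 4), but amber-clearance is never granted.
Reached: L35 and green-badge — 2 of the 5.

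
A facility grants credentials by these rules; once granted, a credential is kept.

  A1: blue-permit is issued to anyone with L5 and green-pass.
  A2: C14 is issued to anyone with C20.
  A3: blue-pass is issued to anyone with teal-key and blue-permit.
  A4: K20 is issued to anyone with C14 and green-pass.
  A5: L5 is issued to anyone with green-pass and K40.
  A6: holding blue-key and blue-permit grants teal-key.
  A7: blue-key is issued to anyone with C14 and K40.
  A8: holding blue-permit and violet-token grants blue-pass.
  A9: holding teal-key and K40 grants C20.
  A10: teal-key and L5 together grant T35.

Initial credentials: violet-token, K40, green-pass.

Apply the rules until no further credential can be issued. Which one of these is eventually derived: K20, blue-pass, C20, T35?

blue-pass

Holding green-pass and K40 grants L5 (A5).
Holding L5 and green-pass grants blue-permit (A1).
Holding blue-permit and violet-token grants blue-pass (A8).
C20 would need teal-key and K40 (A9), but teal-key is never granted. T35 would need teal-key and L5 (A10), but teal-key is never granted. K20 would need C14 and green-pass (A4), but C14 is never granted.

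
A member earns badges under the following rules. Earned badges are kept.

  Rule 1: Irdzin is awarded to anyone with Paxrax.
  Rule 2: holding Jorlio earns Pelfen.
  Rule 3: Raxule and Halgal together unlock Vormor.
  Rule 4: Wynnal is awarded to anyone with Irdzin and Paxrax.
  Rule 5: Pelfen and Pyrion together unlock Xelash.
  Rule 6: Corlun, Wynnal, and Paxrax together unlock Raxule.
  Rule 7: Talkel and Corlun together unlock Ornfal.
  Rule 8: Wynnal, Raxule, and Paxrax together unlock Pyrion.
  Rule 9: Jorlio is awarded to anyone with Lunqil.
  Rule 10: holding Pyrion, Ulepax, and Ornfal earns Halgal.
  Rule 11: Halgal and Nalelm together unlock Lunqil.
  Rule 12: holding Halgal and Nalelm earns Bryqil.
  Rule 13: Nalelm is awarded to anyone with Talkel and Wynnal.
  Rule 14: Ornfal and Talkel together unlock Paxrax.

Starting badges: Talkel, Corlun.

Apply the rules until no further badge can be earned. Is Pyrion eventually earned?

Yes

With Talkel and Corlun, Ornfal is earned (Rule 7).
With Ornfal and Talkel, Paxrax is earned (Rule 14).
With Paxrax, Irdzin is earned (Rule 1).
With Irdzin and Paxrax, Wynnal is earned (Rule 4).
With Corlun, Wynnal, and Paxrax, Raxule is earned (Rule 6).
With Wynnal, Raxule, and Paxrax, Pyrion is earned (Rule 8).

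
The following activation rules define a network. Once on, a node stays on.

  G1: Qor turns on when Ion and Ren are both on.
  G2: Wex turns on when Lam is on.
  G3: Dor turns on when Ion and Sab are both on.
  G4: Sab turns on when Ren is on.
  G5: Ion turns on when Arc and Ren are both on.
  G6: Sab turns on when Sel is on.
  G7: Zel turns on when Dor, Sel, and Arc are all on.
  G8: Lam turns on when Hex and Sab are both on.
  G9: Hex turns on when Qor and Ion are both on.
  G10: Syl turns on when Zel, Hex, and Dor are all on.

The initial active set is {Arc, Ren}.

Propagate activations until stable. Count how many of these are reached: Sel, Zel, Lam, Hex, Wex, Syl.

3

Arc and Ren are on, so Ion turns on (G5).
G4: Ren on → Sab on.
G1: Ion and Ren on → Qor on.
G9: Qor and Ion on → Hex on.
G8: Hex and Sab on → Lam on.
Lam is on, so Wex turns on (G2).
No rule produces Sel, and it is not given.
Zel would need Dor, Sel, and Arc (G7), but Sel never turns on.
Lam: reached.
Hex: reached.
Wex: reached.
Syl would need Zel, Hex, and Dor (G10), but Zel never turns on.
Reached: Lam, Hex, and Wex — 3 of the 6.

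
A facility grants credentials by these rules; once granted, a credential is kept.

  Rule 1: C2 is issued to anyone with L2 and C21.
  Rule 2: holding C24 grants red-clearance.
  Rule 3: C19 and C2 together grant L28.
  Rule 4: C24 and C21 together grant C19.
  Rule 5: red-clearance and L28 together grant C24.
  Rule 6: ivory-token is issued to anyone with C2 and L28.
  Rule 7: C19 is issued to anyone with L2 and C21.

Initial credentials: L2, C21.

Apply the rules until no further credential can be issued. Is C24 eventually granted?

No

C24 would need red-clearance and L28 (Rule 5), but red-clearance is never granted.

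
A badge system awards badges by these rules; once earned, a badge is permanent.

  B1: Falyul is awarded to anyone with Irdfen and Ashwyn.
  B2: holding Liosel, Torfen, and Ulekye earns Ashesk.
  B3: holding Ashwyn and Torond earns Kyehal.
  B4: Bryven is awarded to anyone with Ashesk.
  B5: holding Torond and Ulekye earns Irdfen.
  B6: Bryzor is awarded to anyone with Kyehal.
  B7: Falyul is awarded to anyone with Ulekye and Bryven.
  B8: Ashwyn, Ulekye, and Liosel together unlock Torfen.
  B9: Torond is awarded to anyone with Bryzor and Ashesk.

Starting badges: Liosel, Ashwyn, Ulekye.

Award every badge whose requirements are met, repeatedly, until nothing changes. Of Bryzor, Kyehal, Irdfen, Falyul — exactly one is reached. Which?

Falyul

With Ashwyn, Ulekye, and Liosel, Torfen is earned (B8).
With Liosel, Torfen, and Ulekye, Ashesk is earned (B2).
With Ashesk, Bryven is earned (B4).
With Ulekye and Bryven, Falyul is earned (B7).
Kyehal would need Ashwyn and Torond (B3), but Torond is never earned. Irdfen would need Torond and Ulekye (B5), but Torond is never earned. Bryzor would need Kyehal (B6), but Kyehal is never earned.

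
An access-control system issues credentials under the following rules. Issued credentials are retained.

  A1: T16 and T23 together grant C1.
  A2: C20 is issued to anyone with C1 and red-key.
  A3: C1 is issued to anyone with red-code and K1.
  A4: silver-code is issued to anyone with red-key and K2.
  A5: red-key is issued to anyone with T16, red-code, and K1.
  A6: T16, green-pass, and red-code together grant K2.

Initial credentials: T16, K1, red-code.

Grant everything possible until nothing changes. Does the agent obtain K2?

No

K2 would need T16, green-pass, and red-code (A6), but green-pass is never granted.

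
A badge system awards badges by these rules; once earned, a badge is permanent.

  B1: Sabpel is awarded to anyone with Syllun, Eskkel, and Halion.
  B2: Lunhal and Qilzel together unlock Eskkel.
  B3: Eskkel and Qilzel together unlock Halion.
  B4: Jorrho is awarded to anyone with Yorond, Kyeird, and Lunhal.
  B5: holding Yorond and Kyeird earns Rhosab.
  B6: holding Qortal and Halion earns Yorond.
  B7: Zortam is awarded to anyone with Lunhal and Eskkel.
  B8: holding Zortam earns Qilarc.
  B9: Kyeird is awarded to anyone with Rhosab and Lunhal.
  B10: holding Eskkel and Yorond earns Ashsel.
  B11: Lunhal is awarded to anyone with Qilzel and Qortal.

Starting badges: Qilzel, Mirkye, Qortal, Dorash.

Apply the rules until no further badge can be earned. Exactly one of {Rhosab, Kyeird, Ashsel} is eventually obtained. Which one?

With Qilzel and Qortal, Lunhal is earned (B11).
With Lunhal and Qilzel, Eskkel is earned (B2).
With Eskkel and Qilzel, Halion is earned (B3).
With Qortal and Halion, Yorond is earned (B6).
With Eskkel and Yorond, Ashsel is earned (B10).
Rhosab would need Yorond and Kyeird (B5), but Kyeird is never earned. Kyeird would need Rhosab and Lunhal (B9), but Rhosab is never earned.

Ashsel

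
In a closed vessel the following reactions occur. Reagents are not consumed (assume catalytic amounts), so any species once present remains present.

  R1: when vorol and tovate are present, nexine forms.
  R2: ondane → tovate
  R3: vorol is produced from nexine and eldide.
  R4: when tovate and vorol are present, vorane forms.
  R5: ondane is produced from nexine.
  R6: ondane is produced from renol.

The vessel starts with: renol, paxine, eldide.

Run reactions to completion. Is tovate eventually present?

renol present → ondane forms (R6).
ondane present → tovate forms (R2).

Yes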